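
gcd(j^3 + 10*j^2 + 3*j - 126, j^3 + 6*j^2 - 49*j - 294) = j^2 + 13*j + 42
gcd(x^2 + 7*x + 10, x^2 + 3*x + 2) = x + 2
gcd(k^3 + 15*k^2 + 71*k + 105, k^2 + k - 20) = k + 5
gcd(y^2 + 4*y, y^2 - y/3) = y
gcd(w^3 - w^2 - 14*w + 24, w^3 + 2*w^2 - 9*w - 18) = w - 3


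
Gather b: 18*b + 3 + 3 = 18*b + 6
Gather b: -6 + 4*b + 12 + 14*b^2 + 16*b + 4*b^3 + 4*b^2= 4*b^3 + 18*b^2 + 20*b + 6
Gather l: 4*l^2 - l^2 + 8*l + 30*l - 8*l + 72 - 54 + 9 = 3*l^2 + 30*l + 27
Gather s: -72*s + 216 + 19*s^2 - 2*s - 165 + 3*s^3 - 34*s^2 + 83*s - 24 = 3*s^3 - 15*s^2 + 9*s + 27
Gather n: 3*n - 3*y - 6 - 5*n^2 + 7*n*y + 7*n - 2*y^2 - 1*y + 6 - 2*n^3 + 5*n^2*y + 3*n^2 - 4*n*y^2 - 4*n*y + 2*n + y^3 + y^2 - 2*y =-2*n^3 + n^2*(5*y - 2) + n*(-4*y^2 + 3*y + 12) + y^3 - y^2 - 6*y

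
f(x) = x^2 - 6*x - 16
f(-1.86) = -1.38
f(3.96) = -24.08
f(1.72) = -23.36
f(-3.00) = 11.00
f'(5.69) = 5.38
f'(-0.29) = -6.58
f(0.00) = -16.00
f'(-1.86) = -9.72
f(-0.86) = -10.10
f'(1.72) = -2.56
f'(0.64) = -4.72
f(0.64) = -19.43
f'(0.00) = -6.00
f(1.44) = -22.57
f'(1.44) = -3.12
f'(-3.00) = -12.00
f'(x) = 2*x - 6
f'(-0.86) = -7.72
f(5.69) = -17.76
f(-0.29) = -14.18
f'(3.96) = 1.92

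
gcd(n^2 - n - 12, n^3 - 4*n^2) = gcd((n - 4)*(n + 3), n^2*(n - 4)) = n - 4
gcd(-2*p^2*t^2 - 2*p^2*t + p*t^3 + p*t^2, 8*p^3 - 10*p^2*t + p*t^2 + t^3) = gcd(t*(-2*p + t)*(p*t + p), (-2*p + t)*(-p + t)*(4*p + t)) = 2*p - t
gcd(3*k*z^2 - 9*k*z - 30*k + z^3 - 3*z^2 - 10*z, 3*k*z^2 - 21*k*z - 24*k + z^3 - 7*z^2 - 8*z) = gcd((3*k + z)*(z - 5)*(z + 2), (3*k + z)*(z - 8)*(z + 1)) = 3*k + z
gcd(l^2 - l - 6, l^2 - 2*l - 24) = 1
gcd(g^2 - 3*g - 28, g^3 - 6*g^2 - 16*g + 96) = g + 4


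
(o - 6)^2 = o^2 - 12*o + 36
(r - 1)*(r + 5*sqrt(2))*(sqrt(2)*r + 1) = sqrt(2)*r^3 - sqrt(2)*r^2 + 11*r^2 - 11*r + 5*sqrt(2)*r - 5*sqrt(2)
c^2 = c^2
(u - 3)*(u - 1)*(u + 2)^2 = u^4 - 9*u^2 - 4*u + 12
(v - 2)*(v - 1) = v^2 - 3*v + 2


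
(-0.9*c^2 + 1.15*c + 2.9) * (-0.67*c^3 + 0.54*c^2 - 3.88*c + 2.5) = 0.603*c^5 - 1.2565*c^4 + 2.17*c^3 - 5.146*c^2 - 8.377*c + 7.25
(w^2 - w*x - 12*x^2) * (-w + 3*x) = -w^3 + 4*w^2*x + 9*w*x^2 - 36*x^3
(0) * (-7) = 0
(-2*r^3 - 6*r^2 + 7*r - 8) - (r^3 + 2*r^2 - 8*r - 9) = -3*r^3 - 8*r^2 + 15*r + 1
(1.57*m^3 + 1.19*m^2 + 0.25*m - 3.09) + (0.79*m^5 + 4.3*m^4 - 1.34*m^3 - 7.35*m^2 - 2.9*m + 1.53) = 0.79*m^5 + 4.3*m^4 + 0.23*m^3 - 6.16*m^2 - 2.65*m - 1.56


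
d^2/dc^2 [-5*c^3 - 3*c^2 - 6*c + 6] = -30*c - 6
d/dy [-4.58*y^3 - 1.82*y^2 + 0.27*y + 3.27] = -13.74*y^2 - 3.64*y + 0.27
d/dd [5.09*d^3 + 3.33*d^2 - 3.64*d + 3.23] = 15.27*d^2 + 6.66*d - 3.64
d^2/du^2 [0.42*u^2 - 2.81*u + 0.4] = 0.840000000000000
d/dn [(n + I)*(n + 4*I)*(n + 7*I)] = 3*n^2 + 24*I*n - 39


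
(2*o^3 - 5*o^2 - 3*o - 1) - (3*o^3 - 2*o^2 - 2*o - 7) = -o^3 - 3*o^2 - o + 6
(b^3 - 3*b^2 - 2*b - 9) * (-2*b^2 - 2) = -2*b^5 + 6*b^4 + 2*b^3 + 24*b^2 + 4*b + 18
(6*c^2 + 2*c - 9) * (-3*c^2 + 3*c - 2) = -18*c^4 + 12*c^3 + 21*c^2 - 31*c + 18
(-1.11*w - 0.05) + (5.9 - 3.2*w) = 5.85 - 4.31*w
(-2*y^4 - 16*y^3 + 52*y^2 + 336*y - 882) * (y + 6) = -2*y^5 - 28*y^4 - 44*y^3 + 648*y^2 + 1134*y - 5292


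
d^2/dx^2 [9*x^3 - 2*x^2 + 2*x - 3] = 54*x - 4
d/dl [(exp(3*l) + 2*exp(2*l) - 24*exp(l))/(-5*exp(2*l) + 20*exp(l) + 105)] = (-exp(4*l) + 8*exp(3*l) + 47*exp(2*l) + 84*exp(l) - 504)*exp(l)/(5*(exp(4*l) - 8*exp(3*l) - 26*exp(2*l) + 168*exp(l) + 441))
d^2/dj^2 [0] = 0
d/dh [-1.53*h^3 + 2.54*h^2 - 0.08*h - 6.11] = -4.59*h^2 + 5.08*h - 0.08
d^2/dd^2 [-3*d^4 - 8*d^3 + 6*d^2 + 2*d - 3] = -36*d^2 - 48*d + 12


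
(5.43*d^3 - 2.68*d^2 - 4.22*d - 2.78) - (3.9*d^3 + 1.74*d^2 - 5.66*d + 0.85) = 1.53*d^3 - 4.42*d^2 + 1.44*d - 3.63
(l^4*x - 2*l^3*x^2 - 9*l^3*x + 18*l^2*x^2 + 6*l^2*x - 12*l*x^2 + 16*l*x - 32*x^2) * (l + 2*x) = l^5*x - 9*l^4*x - 4*l^3*x^3 + 6*l^3*x + 36*l^2*x^3 + 16*l^2*x - 24*l*x^3 - 64*x^3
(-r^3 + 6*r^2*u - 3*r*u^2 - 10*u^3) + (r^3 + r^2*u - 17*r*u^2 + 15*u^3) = 7*r^2*u - 20*r*u^2 + 5*u^3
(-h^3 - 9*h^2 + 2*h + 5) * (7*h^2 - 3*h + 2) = -7*h^5 - 60*h^4 + 39*h^3 + 11*h^2 - 11*h + 10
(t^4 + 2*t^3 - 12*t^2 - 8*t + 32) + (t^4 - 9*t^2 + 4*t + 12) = 2*t^4 + 2*t^3 - 21*t^2 - 4*t + 44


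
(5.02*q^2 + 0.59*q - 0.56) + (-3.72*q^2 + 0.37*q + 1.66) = 1.3*q^2 + 0.96*q + 1.1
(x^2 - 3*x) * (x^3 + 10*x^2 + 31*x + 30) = x^5 + 7*x^4 + x^3 - 63*x^2 - 90*x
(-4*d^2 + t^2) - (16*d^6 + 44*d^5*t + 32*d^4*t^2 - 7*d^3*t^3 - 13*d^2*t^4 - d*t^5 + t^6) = -16*d^6 - 44*d^5*t - 32*d^4*t^2 + 7*d^3*t^3 + 13*d^2*t^4 - 4*d^2 + d*t^5 - t^6 + t^2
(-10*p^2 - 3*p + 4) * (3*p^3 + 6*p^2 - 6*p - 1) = -30*p^5 - 69*p^4 + 54*p^3 + 52*p^2 - 21*p - 4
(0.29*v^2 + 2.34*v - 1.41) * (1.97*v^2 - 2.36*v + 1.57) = 0.5713*v^4 + 3.9254*v^3 - 7.8448*v^2 + 7.0014*v - 2.2137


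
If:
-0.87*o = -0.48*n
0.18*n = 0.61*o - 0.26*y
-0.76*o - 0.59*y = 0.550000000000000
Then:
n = -0.71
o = -0.39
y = -0.43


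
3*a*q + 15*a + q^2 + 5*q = (3*a + q)*(q + 5)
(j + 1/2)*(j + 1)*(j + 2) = j^3 + 7*j^2/2 + 7*j/2 + 1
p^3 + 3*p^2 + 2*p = p*(p + 1)*(p + 2)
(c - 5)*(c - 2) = c^2 - 7*c + 10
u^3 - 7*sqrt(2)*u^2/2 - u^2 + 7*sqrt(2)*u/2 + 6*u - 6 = (u - 1)*(u - 2*sqrt(2))*(u - 3*sqrt(2)/2)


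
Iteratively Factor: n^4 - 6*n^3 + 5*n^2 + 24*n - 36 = (n - 3)*(n^3 - 3*n^2 - 4*n + 12) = (n - 3)^2*(n^2 - 4) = (n - 3)^2*(n - 2)*(n + 2)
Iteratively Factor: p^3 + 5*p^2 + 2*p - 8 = (p + 2)*(p^2 + 3*p - 4) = (p - 1)*(p + 2)*(p + 4)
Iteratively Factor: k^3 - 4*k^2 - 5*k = (k)*(k^2 - 4*k - 5) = k*(k + 1)*(k - 5)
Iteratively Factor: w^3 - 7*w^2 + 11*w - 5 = (w - 5)*(w^2 - 2*w + 1) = (w - 5)*(w - 1)*(w - 1)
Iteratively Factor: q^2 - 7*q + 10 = (q - 2)*(q - 5)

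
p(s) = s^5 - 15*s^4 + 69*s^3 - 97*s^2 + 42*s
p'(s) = 5*s^4 - 60*s^3 + 207*s^2 - 194*s + 42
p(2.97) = 140.75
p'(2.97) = 108.90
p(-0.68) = -98.46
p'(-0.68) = 289.57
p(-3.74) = -8790.05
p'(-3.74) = 7780.08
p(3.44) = 186.65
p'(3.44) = 81.91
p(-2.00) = -1296.00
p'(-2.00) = 1818.00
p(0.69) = 2.22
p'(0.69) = -11.88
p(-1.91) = -1139.92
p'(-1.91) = 1652.31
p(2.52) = 90.77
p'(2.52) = 109.11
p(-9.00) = -216000.00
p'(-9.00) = 95100.00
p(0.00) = 0.00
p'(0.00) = 42.00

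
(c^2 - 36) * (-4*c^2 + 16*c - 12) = -4*c^4 + 16*c^3 + 132*c^2 - 576*c + 432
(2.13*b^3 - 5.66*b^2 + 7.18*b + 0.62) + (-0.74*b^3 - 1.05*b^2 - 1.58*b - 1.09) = 1.39*b^3 - 6.71*b^2 + 5.6*b - 0.47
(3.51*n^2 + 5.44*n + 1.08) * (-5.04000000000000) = -17.6904*n^2 - 27.4176*n - 5.4432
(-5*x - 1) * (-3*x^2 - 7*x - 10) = 15*x^3 + 38*x^2 + 57*x + 10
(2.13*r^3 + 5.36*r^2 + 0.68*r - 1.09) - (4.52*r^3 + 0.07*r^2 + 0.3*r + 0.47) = -2.39*r^3 + 5.29*r^2 + 0.38*r - 1.56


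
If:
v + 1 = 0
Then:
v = -1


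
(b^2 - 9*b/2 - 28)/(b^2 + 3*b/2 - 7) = (b - 8)/(b - 2)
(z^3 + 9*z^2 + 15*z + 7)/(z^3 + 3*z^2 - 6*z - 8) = (z^2 + 8*z + 7)/(z^2 + 2*z - 8)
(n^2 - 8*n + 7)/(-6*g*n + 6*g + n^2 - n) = (7 - n)/(6*g - n)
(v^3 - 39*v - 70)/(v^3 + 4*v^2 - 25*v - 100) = (v^2 - 5*v - 14)/(v^2 - v - 20)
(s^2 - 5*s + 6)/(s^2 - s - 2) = (s - 3)/(s + 1)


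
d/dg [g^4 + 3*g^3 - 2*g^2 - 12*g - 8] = 4*g^3 + 9*g^2 - 4*g - 12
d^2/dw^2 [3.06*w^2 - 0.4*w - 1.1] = 6.12000000000000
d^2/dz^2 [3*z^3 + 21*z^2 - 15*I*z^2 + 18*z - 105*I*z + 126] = 18*z + 42 - 30*I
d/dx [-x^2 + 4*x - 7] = 4 - 2*x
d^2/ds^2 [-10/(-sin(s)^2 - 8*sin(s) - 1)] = 20*(-2*sin(s)^4 - 12*sin(s)^3 - 27*sin(s)^2 + 28*sin(s) + 63)/(sin(s)^2 + 8*sin(s) + 1)^3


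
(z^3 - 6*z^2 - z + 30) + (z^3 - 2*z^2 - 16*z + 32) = 2*z^3 - 8*z^2 - 17*z + 62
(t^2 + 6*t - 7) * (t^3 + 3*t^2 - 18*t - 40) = t^5 + 9*t^4 - 7*t^3 - 169*t^2 - 114*t + 280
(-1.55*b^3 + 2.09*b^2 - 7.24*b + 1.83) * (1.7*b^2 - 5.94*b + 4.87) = -2.635*b^5 + 12.76*b^4 - 32.2711*b^3 + 56.2949*b^2 - 46.129*b + 8.9121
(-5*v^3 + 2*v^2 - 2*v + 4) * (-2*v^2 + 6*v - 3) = 10*v^5 - 34*v^4 + 31*v^3 - 26*v^2 + 30*v - 12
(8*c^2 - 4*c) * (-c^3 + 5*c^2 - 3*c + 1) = -8*c^5 + 44*c^4 - 44*c^3 + 20*c^2 - 4*c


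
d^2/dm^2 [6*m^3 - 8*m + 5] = 36*m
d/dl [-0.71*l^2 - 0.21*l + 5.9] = -1.42*l - 0.21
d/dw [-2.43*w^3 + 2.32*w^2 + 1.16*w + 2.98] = -7.29*w^2 + 4.64*w + 1.16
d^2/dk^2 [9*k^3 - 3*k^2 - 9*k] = 54*k - 6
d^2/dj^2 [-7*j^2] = -14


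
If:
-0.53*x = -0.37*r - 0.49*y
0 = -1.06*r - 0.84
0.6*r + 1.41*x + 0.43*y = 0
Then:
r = -0.79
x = 0.12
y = 0.72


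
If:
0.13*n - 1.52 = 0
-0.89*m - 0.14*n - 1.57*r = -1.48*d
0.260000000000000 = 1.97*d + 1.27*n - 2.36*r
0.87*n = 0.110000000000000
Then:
No Solution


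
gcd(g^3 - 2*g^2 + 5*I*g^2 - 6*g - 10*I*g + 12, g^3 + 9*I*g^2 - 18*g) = g + 3*I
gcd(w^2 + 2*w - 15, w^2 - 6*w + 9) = w - 3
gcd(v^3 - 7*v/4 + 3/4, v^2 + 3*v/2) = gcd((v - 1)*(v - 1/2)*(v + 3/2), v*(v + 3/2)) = v + 3/2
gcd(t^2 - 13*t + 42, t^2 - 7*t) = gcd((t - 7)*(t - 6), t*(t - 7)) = t - 7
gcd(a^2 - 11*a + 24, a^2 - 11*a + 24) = a^2 - 11*a + 24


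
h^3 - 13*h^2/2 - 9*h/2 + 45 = (h - 6)*(h - 3)*(h + 5/2)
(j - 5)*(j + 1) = j^2 - 4*j - 5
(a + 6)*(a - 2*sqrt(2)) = a^2 - 2*sqrt(2)*a + 6*a - 12*sqrt(2)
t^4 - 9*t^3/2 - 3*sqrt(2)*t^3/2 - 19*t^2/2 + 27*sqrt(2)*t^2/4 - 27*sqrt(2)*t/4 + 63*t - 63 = (t - 3)*(t - 3/2)*(t - 7*sqrt(2)/2)*(t + 2*sqrt(2))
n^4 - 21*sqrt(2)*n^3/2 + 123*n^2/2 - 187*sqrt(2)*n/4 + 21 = (n - 6*sqrt(2))*(n - 7*sqrt(2)/2)*(n - sqrt(2)/2)^2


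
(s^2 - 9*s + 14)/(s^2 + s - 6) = (s - 7)/(s + 3)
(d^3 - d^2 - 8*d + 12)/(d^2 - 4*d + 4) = d + 3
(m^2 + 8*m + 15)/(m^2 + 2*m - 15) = (m + 3)/(m - 3)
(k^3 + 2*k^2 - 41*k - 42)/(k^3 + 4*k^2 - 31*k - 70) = (k^2 - 5*k - 6)/(k^2 - 3*k - 10)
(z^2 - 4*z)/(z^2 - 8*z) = (z - 4)/(z - 8)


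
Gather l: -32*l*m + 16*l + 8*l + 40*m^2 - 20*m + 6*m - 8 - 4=l*(24 - 32*m) + 40*m^2 - 14*m - 12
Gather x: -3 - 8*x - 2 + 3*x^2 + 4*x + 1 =3*x^2 - 4*x - 4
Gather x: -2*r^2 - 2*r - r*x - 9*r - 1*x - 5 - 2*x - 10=-2*r^2 - 11*r + x*(-r - 3) - 15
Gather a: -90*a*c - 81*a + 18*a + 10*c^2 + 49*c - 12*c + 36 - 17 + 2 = a*(-90*c - 63) + 10*c^2 + 37*c + 21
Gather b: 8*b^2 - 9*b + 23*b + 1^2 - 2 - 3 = 8*b^2 + 14*b - 4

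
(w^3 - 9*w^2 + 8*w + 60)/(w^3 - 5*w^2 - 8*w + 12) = (w - 5)/(w - 1)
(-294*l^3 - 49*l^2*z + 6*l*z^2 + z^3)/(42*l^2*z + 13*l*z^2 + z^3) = (-7*l + z)/z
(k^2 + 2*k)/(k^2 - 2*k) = (k + 2)/(k - 2)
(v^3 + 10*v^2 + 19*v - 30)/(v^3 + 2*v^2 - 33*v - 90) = (v^2 + 5*v - 6)/(v^2 - 3*v - 18)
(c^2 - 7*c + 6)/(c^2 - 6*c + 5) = (c - 6)/(c - 5)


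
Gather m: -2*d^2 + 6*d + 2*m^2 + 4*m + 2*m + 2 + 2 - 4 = -2*d^2 + 6*d + 2*m^2 + 6*m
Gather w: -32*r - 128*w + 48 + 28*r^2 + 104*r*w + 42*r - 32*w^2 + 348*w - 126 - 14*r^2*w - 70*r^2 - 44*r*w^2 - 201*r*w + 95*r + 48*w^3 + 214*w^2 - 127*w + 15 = -42*r^2 + 105*r + 48*w^3 + w^2*(182 - 44*r) + w*(-14*r^2 - 97*r + 93) - 63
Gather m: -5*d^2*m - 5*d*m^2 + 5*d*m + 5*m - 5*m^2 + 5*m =m^2*(-5*d - 5) + m*(-5*d^2 + 5*d + 10)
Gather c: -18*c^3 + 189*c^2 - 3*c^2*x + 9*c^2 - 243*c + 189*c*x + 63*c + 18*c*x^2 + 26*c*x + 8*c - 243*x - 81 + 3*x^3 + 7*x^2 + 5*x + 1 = -18*c^3 + c^2*(198 - 3*x) + c*(18*x^2 + 215*x - 172) + 3*x^3 + 7*x^2 - 238*x - 80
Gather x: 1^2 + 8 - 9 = 0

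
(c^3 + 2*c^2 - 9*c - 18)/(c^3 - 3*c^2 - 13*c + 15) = (c^2 - c - 6)/(c^2 - 6*c + 5)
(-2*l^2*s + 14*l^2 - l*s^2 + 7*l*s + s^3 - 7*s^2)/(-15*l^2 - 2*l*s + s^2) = (2*l^2*s - 14*l^2 + l*s^2 - 7*l*s - s^3 + 7*s^2)/(15*l^2 + 2*l*s - s^2)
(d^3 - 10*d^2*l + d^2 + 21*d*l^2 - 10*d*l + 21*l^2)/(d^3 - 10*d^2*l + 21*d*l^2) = (d + 1)/d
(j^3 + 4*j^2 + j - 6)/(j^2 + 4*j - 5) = (j^2 + 5*j + 6)/(j + 5)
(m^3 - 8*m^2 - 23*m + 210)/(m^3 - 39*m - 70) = (m - 6)/(m + 2)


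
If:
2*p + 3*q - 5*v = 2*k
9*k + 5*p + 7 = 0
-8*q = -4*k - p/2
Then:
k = -80*v/71 - 49/71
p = 144*v/71 - 56/355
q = -31*v/71 - 126/355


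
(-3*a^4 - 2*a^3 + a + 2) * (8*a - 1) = -24*a^5 - 13*a^4 + 2*a^3 + 8*a^2 + 15*a - 2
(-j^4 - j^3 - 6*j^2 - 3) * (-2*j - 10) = 2*j^5 + 12*j^4 + 22*j^3 + 60*j^2 + 6*j + 30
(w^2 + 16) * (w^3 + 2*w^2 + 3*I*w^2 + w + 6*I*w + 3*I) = w^5 + 2*w^4 + 3*I*w^4 + 17*w^3 + 6*I*w^3 + 32*w^2 + 51*I*w^2 + 16*w + 96*I*w + 48*I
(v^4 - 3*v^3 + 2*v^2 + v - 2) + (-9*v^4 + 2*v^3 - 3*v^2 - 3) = -8*v^4 - v^3 - v^2 + v - 5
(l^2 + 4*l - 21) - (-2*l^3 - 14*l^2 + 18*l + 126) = 2*l^3 + 15*l^2 - 14*l - 147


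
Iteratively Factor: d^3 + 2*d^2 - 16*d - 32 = (d + 2)*(d^2 - 16) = (d - 4)*(d + 2)*(d + 4)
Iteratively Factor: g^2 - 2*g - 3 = (g + 1)*(g - 3)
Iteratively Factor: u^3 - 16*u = (u)*(u^2 - 16) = u*(u - 4)*(u + 4)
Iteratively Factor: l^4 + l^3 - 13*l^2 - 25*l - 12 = (l - 4)*(l^3 + 5*l^2 + 7*l + 3) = (l - 4)*(l + 1)*(l^2 + 4*l + 3) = (l - 4)*(l + 1)^2*(l + 3)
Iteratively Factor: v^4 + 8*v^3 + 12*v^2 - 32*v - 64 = (v + 2)*(v^3 + 6*v^2 - 32) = (v + 2)*(v + 4)*(v^2 + 2*v - 8) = (v - 2)*(v + 2)*(v + 4)*(v + 4)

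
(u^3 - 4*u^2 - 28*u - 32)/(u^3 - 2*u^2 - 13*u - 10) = (u^2 - 6*u - 16)/(u^2 - 4*u - 5)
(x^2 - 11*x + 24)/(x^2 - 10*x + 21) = (x - 8)/(x - 7)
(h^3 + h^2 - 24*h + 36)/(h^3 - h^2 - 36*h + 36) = (h^2 - 5*h + 6)/(h^2 - 7*h + 6)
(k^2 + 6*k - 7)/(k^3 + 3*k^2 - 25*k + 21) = 1/(k - 3)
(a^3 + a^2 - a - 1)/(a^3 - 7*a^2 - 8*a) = (a^2 - 1)/(a*(a - 8))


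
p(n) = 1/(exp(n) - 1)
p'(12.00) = 0.00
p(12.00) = 0.00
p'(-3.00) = -0.06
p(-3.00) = -1.05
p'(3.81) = -0.02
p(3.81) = 0.02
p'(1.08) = -0.78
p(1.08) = 0.51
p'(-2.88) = -0.06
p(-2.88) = -1.06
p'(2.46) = -0.10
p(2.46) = 0.09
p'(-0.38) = -6.84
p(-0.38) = -3.16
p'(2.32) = -0.12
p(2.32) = 0.11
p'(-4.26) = -0.01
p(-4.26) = -1.01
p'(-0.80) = -1.48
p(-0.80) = -1.82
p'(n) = -exp(n)/(exp(n) - 1)^2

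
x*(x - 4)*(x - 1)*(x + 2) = x^4 - 3*x^3 - 6*x^2 + 8*x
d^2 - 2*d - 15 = (d - 5)*(d + 3)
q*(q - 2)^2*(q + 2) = q^4 - 2*q^3 - 4*q^2 + 8*q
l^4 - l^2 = l^2*(l - 1)*(l + 1)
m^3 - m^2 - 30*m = m*(m - 6)*(m + 5)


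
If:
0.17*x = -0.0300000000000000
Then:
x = -0.18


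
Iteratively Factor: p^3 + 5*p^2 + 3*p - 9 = (p + 3)*(p^2 + 2*p - 3) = (p - 1)*(p + 3)*(p + 3)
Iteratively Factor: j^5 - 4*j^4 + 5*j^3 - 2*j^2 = (j - 1)*(j^4 - 3*j^3 + 2*j^2) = (j - 2)*(j - 1)*(j^3 - j^2) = j*(j - 2)*(j - 1)*(j^2 - j) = j*(j - 2)*(j - 1)^2*(j)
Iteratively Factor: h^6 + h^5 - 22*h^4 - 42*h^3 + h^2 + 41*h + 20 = (h + 1)*(h^5 - 22*h^3 - 20*h^2 + 21*h + 20) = (h + 1)^2*(h^4 - h^3 - 21*h^2 + h + 20) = (h + 1)^2*(h + 4)*(h^3 - 5*h^2 - h + 5) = (h + 1)^3*(h + 4)*(h^2 - 6*h + 5) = (h - 1)*(h + 1)^3*(h + 4)*(h - 5)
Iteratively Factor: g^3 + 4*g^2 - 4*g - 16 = (g + 2)*(g^2 + 2*g - 8) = (g + 2)*(g + 4)*(g - 2)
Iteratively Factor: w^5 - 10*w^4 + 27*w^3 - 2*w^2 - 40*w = (w - 5)*(w^4 - 5*w^3 + 2*w^2 + 8*w) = (w - 5)*(w + 1)*(w^3 - 6*w^2 + 8*w) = (w - 5)*(w - 2)*(w + 1)*(w^2 - 4*w) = w*(w - 5)*(w - 2)*(w + 1)*(w - 4)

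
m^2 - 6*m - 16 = (m - 8)*(m + 2)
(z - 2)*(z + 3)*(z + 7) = z^3 + 8*z^2 + z - 42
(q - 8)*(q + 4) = q^2 - 4*q - 32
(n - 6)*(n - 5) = n^2 - 11*n + 30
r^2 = r^2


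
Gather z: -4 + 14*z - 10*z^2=-10*z^2 + 14*z - 4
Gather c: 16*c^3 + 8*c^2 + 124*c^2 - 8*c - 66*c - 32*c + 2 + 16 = 16*c^3 + 132*c^2 - 106*c + 18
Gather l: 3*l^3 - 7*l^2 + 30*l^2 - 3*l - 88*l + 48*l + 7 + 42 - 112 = 3*l^3 + 23*l^2 - 43*l - 63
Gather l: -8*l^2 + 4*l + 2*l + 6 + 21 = -8*l^2 + 6*l + 27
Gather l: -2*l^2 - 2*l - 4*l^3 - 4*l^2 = -4*l^3 - 6*l^2 - 2*l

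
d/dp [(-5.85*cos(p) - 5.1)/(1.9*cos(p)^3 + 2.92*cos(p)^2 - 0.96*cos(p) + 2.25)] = (-22.23*cos(p)^3 - 46.152*cos(p)^2 - 29.784*cos(p) + 18.0585)*sin(p)/(3.61*cos(p)^6 + 11.096*cos(p)^5 + 4.8784*cos(p)^4 + 2.9436*cos(p)^3 + 14.0616*cos(p)^2 - 4.32*cos(p) + 5.0625)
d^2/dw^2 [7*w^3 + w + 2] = 42*w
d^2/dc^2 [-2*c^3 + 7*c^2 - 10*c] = 14 - 12*c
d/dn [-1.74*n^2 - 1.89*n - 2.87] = -3.48*n - 1.89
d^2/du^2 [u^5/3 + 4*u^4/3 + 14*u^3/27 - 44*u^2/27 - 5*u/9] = 20*u^3/3 + 16*u^2 + 28*u/9 - 88/27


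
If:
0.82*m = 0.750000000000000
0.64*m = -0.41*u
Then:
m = 0.91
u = -1.43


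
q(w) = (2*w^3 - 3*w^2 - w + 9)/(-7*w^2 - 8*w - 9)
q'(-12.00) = -0.29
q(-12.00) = 4.20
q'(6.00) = -0.26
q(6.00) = -1.06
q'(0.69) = 0.55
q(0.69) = -0.42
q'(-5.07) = -0.31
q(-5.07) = 2.18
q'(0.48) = 0.74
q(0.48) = -0.56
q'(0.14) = 1.00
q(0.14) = -0.86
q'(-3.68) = -0.37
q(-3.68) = 1.72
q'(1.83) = -0.03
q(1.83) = -0.20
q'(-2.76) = -0.52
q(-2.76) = 1.32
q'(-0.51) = -0.38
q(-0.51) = -1.26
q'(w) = (14*w + 8)*(2*w^3 - 3*w^2 - w + 9)/(-7*w^2 - 8*w - 9)^2 + (6*w^2 - 6*w - 1)/(-7*w^2 - 8*w - 9)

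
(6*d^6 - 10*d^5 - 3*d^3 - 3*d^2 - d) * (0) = 0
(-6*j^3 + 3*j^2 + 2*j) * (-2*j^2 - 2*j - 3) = 12*j^5 + 6*j^4 + 8*j^3 - 13*j^2 - 6*j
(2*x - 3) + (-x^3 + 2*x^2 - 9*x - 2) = -x^3 + 2*x^2 - 7*x - 5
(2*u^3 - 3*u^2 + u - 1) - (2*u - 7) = 2*u^3 - 3*u^2 - u + 6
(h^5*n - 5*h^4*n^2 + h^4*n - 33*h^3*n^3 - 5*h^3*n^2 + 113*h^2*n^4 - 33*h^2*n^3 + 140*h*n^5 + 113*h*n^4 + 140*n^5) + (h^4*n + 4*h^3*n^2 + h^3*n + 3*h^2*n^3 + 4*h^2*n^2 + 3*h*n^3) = h^5*n - 5*h^4*n^2 + 2*h^4*n - 33*h^3*n^3 - h^3*n^2 + h^3*n + 113*h^2*n^4 - 30*h^2*n^3 + 4*h^2*n^2 + 140*h*n^5 + 113*h*n^4 + 3*h*n^3 + 140*n^5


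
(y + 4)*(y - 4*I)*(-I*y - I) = -I*y^3 - 4*y^2 - 5*I*y^2 - 20*y - 4*I*y - 16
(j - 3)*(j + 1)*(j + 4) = j^3 + 2*j^2 - 11*j - 12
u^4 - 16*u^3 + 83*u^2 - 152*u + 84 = (u - 7)*(u - 6)*(u - 2)*(u - 1)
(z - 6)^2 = z^2 - 12*z + 36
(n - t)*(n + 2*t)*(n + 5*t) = n^3 + 6*n^2*t + 3*n*t^2 - 10*t^3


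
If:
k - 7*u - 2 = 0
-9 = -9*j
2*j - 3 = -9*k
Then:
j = 1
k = 1/9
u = -17/63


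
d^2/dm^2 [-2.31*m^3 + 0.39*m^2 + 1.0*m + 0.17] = 0.78 - 13.86*m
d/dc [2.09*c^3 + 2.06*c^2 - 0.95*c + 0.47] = 6.27*c^2 + 4.12*c - 0.95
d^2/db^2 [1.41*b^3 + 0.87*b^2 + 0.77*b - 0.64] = 8.46*b + 1.74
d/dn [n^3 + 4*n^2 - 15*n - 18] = 3*n^2 + 8*n - 15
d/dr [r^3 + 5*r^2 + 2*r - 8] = 3*r^2 + 10*r + 2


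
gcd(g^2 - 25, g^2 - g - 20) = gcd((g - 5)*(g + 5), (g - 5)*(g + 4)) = g - 5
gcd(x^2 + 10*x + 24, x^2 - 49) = 1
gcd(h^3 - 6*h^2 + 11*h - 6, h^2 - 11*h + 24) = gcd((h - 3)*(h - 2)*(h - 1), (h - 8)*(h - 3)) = h - 3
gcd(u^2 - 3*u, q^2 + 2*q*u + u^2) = 1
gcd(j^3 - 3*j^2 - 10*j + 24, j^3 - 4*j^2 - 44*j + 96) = j - 2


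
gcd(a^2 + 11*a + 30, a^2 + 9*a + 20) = a + 5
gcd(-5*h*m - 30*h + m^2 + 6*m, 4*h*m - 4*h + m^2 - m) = 1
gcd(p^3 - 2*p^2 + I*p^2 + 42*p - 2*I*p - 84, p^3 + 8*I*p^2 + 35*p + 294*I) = p^2 + I*p + 42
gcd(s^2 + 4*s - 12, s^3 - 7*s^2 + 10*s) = s - 2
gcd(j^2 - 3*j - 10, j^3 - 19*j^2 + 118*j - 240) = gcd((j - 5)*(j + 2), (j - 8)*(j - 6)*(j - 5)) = j - 5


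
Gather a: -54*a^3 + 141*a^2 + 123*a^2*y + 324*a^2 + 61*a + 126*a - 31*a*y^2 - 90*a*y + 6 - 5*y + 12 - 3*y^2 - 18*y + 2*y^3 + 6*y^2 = -54*a^3 + a^2*(123*y + 465) + a*(-31*y^2 - 90*y + 187) + 2*y^3 + 3*y^2 - 23*y + 18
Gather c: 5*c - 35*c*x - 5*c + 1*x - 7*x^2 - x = -35*c*x - 7*x^2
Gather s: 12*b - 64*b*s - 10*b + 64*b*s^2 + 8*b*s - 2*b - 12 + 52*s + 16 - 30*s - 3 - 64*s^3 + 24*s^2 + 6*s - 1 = -64*s^3 + s^2*(64*b + 24) + s*(28 - 56*b)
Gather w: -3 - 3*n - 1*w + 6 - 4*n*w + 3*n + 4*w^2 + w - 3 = -4*n*w + 4*w^2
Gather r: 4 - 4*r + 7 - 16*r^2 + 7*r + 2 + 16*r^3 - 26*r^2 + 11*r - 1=16*r^3 - 42*r^2 + 14*r + 12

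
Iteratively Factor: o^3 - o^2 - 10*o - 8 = (o + 2)*(o^2 - 3*o - 4) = (o + 1)*(o + 2)*(o - 4)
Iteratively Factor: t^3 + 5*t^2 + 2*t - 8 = (t - 1)*(t^2 + 6*t + 8) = (t - 1)*(t + 4)*(t + 2)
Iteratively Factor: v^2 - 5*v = (v)*(v - 5)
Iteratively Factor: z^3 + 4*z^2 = (z)*(z^2 + 4*z) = z*(z + 4)*(z)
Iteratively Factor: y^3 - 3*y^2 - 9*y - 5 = (y + 1)*(y^2 - 4*y - 5) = (y - 5)*(y + 1)*(y + 1)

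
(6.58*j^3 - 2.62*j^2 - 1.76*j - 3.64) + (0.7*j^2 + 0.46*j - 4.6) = 6.58*j^3 - 1.92*j^2 - 1.3*j - 8.24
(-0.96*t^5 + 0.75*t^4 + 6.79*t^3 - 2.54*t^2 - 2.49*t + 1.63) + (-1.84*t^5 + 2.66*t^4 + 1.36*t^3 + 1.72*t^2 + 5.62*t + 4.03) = -2.8*t^5 + 3.41*t^4 + 8.15*t^3 - 0.82*t^2 + 3.13*t + 5.66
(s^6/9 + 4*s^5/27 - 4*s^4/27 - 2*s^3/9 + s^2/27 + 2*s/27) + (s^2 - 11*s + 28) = s^6/9 + 4*s^5/27 - 4*s^4/27 - 2*s^3/9 + 28*s^2/27 - 295*s/27 + 28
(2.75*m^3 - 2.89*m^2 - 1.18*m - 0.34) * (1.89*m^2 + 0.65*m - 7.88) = 5.1975*m^5 - 3.6746*m^4 - 25.7787*m^3 + 21.3636*m^2 + 9.0774*m + 2.6792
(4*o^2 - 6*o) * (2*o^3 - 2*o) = 8*o^5 - 12*o^4 - 8*o^3 + 12*o^2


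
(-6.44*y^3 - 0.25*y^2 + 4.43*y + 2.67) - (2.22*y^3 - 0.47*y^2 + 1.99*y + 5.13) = -8.66*y^3 + 0.22*y^2 + 2.44*y - 2.46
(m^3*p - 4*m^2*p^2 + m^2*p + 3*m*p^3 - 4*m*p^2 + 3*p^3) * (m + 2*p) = m^4*p - 2*m^3*p^2 + m^3*p - 5*m^2*p^3 - 2*m^2*p^2 + 6*m*p^4 - 5*m*p^3 + 6*p^4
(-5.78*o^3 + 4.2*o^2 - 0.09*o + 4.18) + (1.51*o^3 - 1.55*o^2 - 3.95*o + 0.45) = -4.27*o^3 + 2.65*o^2 - 4.04*o + 4.63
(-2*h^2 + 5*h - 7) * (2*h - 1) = -4*h^3 + 12*h^2 - 19*h + 7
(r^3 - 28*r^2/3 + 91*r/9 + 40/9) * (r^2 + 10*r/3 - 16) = r^5 - 6*r^4 - 37*r^3 + 5062*r^2/27 - 3968*r/27 - 640/9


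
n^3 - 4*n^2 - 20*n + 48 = (n - 6)*(n - 2)*(n + 4)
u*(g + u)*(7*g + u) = 7*g^2*u + 8*g*u^2 + u^3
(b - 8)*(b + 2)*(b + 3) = b^3 - 3*b^2 - 34*b - 48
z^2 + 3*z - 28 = (z - 4)*(z + 7)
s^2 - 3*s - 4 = (s - 4)*(s + 1)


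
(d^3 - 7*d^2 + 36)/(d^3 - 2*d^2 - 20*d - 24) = (d - 3)/(d + 2)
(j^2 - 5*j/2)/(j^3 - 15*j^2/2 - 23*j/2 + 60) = j/(j^2 - 5*j - 24)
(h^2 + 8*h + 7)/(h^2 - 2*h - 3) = (h + 7)/(h - 3)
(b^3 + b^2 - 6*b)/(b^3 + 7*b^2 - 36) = b/(b + 6)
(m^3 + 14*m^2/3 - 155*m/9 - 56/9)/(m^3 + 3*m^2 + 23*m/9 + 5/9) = (3*m^2 + 13*m - 56)/(3*m^2 + 8*m + 5)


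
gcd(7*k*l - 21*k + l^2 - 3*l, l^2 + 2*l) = 1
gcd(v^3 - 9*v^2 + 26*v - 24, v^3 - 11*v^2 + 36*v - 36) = v^2 - 5*v + 6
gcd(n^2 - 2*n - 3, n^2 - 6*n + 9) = n - 3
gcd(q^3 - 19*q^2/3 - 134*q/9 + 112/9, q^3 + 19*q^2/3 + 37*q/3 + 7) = q + 7/3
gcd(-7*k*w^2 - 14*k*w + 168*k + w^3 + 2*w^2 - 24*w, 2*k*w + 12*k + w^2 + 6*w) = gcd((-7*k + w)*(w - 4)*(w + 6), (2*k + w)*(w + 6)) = w + 6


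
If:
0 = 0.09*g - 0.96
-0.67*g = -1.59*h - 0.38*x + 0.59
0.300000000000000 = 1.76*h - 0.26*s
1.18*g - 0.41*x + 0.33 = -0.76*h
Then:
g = 10.67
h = -1.85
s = -13.65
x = 28.08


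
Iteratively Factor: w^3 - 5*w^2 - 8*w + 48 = (w - 4)*(w^2 - w - 12) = (w - 4)*(w + 3)*(w - 4)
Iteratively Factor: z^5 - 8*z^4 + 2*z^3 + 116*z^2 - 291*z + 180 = (z - 1)*(z^4 - 7*z^3 - 5*z^2 + 111*z - 180) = (z - 3)*(z - 1)*(z^3 - 4*z^2 - 17*z + 60) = (z - 3)^2*(z - 1)*(z^2 - z - 20) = (z - 3)^2*(z - 1)*(z + 4)*(z - 5)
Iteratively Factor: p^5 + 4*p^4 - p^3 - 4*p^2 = (p + 1)*(p^4 + 3*p^3 - 4*p^2) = (p - 1)*(p + 1)*(p^3 + 4*p^2) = p*(p - 1)*(p + 1)*(p^2 + 4*p) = p^2*(p - 1)*(p + 1)*(p + 4)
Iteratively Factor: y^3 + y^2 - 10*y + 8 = (y - 1)*(y^2 + 2*y - 8) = (y - 1)*(y + 4)*(y - 2)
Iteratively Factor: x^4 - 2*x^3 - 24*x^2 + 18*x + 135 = (x - 5)*(x^3 + 3*x^2 - 9*x - 27) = (x - 5)*(x - 3)*(x^2 + 6*x + 9) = (x - 5)*(x - 3)*(x + 3)*(x + 3)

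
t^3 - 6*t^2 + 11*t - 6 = (t - 3)*(t - 2)*(t - 1)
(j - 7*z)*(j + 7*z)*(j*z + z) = j^3*z + j^2*z - 49*j*z^3 - 49*z^3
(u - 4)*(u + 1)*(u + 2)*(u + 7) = u^4 + 6*u^3 - 17*u^2 - 78*u - 56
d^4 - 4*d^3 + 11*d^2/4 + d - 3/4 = (d - 3)*(d - 1)*(d - 1/2)*(d + 1/2)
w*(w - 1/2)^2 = w^3 - w^2 + w/4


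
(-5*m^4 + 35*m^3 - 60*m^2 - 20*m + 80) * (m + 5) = -5*m^5 + 10*m^4 + 115*m^3 - 320*m^2 - 20*m + 400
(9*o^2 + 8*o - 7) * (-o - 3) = -9*o^3 - 35*o^2 - 17*o + 21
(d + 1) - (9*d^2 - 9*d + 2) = -9*d^2 + 10*d - 1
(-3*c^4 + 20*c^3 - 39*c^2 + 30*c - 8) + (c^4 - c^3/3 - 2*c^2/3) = -2*c^4 + 59*c^3/3 - 119*c^2/3 + 30*c - 8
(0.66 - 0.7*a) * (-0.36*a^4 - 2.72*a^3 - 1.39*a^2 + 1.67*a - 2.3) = 0.252*a^5 + 1.6664*a^4 - 0.8222*a^3 - 2.0864*a^2 + 2.7122*a - 1.518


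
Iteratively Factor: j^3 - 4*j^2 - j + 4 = (j - 1)*(j^2 - 3*j - 4) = (j - 1)*(j + 1)*(j - 4)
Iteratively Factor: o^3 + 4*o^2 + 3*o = (o + 1)*(o^2 + 3*o) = (o + 1)*(o + 3)*(o)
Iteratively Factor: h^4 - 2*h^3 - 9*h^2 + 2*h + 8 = (h - 4)*(h^3 + 2*h^2 - h - 2) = (h - 4)*(h + 1)*(h^2 + h - 2) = (h - 4)*(h + 1)*(h + 2)*(h - 1)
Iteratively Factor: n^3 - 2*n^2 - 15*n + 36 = (n - 3)*(n^2 + n - 12) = (n - 3)^2*(n + 4)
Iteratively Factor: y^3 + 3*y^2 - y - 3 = (y + 3)*(y^2 - 1) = (y - 1)*(y + 3)*(y + 1)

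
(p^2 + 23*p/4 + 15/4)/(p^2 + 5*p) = (p + 3/4)/p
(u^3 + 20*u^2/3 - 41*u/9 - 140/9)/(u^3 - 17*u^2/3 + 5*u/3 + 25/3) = (3*u^2 + 25*u + 28)/(3*(u^2 - 4*u - 5))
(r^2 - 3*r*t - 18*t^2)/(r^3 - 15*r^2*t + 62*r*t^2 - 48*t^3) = (r + 3*t)/(r^2 - 9*r*t + 8*t^2)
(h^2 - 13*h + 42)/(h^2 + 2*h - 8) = (h^2 - 13*h + 42)/(h^2 + 2*h - 8)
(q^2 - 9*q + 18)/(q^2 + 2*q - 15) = (q - 6)/(q + 5)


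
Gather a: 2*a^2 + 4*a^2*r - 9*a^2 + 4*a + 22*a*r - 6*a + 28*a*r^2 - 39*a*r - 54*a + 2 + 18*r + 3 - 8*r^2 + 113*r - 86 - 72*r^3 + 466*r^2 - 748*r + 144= a^2*(4*r - 7) + a*(28*r^2 - 17*r - 56) - 72*r^3 + 458*r^2 - 617*r + 63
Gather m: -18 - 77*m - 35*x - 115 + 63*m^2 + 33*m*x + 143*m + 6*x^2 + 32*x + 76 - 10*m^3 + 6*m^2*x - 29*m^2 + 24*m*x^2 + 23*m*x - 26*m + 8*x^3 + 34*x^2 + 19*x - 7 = -10*m^3 + m^2*(6*x + 34) + m*(24*x^2 + 56*x + 40) + 8*x^3 + 40*x^2 + 16*x - 64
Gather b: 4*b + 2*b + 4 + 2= 6*b + 6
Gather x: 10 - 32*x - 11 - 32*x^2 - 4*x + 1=-32*x^2 - 36*x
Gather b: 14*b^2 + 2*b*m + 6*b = 14*b^2 + b*(2*m + 6)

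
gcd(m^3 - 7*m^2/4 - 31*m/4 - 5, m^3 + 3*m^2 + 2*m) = m + 1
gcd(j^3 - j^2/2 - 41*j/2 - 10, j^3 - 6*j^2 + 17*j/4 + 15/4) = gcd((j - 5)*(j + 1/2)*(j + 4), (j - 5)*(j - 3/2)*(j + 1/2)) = j^2 - 9*j/2 - 5/2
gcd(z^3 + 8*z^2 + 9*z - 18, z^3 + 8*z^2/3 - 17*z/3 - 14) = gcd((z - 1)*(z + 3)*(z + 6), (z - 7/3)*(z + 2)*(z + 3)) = z + 3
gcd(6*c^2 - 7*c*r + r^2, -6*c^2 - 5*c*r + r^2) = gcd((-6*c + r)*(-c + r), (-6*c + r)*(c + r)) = -6*c + r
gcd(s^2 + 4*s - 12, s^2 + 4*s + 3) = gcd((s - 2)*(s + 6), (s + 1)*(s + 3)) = 1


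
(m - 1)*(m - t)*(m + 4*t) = m^3 + 3*m^2*t - m^2 - 4*m*t^2 - 3*m*t + 4*t^2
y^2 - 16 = (y - 4)*(y + 4)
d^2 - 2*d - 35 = (d - 7)*(d + 5)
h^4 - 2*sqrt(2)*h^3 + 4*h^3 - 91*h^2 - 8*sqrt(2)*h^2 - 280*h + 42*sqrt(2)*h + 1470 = (h - 3)*(h + 7)*(h - 7*sqrt(2))*(h + 5*sqrt(2))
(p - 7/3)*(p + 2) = p^2 - p/3 - 14/3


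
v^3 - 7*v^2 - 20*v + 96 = (v - 8)*(v - 3)*(v + 4)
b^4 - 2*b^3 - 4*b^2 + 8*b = b*(b - 2)^2*(b + 2)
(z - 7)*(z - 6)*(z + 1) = z^3 - 12*z^2 + 29*z + 42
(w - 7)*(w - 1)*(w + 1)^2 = w^4 - 6*w^3 - 8*w^2 + 6*w + 7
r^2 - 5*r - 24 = (r - 8)*(r + 3)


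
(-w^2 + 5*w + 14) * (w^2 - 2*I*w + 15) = -w^4 + 5*w^3 + 2*I*w^3 - w^2 - 10*I*w^2 + 75*w - 28*I*w + 210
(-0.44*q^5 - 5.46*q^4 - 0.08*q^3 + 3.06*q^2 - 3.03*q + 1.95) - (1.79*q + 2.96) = -0.44*q^5 - 5.46*q^4 - 0.08*q^3 + 3.06*q^2 - 4.82*q - 1.01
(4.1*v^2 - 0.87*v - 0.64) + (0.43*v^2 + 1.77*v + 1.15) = 4.53*v^2 + 0.9*v + 0.51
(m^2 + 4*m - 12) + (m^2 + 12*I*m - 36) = 2*m^2 + 4*m + 12*I*m - 48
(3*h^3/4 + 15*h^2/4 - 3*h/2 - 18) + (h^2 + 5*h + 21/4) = 3*h^3/4 + 19*h^2/4 + 7*h/2 - 51/4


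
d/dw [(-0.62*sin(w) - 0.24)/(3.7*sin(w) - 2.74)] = 2.5868*cos(w)/(3.7*sin(w) - 2.74)^2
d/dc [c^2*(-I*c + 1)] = c*(-3*I*c + 2)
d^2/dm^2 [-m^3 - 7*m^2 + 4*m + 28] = -6*m - 14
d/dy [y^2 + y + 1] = 2*y + 1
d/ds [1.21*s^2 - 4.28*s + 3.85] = 2.42*s - 4.28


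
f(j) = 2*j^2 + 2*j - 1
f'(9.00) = 38.00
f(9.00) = 179.00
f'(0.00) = 2.00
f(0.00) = -1.00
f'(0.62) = 4.48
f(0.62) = 1.01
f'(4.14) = 18.56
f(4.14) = 41.56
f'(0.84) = 5.36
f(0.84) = 2.09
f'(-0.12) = 1.52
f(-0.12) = -1.21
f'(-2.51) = -8.04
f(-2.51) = 6.58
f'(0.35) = 3.40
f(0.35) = -0.06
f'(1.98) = 9.92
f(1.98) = 10.80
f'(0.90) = 5.60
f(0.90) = 2.42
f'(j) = 4*j + 2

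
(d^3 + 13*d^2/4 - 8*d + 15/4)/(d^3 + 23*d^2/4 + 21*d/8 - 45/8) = 2*(d - 1)/(2*d + 3)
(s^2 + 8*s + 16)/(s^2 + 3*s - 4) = (s + 4)/(s - 1)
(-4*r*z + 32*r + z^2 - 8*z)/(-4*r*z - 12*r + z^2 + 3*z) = (z - 8)/(z + 3)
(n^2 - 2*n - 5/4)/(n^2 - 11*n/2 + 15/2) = (n + 1/2)/(n - 3)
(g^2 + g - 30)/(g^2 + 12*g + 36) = (g - 5)/(g + 6)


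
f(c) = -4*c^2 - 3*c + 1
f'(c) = -8*c - 3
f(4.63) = -98.64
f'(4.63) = -40.04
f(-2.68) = -19.69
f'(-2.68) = 18.44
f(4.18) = -81.43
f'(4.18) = -36.44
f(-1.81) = -6.67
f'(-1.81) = 11.48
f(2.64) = -34.80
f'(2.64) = -24.12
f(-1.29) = -1.79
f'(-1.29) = 7.32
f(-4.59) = -69.50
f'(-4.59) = 33.72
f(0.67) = -2.81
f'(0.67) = -8.36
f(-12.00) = -539.00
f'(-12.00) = 93.00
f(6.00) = -161.00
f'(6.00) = -51.00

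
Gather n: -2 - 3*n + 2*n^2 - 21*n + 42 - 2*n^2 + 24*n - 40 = 0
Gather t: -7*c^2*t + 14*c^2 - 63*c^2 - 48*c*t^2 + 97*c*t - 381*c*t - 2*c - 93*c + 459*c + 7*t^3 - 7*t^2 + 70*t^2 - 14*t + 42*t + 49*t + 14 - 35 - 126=-49*c^2 + 364*c + 7*t^3 + t^2*(63 - 48*c) + t*(-7*c^2 - 284*c + 77) - 147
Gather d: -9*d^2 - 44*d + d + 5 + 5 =-9*d^2 - 43*d + 10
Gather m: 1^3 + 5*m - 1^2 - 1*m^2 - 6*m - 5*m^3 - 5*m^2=-5*m^3 - 6*m^2 - m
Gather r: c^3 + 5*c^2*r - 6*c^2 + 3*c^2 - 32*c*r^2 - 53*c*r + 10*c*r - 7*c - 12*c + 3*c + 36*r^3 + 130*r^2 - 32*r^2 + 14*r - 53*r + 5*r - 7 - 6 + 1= c^3 - 3*c^2 - 16*c + 36*r^3 + r^2*(98 - 32*c) + r*(5*c^2 - 43*c - 34) - 12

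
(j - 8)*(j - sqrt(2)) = j^2 - 8*j - sqrt(2)*j + 8*sqrt(2)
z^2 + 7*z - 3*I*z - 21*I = (z + 7)*(z - 3*I)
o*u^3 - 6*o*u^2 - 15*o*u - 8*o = (u - 8)*(u + 1)*(o*u + o)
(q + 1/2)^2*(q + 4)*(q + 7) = q^4 + 12*q^3 + 157*q^2/4 + 123*q/4 + 7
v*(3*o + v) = 3*o*v + v^2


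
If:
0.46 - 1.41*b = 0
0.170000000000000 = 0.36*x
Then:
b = 0.33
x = 0.47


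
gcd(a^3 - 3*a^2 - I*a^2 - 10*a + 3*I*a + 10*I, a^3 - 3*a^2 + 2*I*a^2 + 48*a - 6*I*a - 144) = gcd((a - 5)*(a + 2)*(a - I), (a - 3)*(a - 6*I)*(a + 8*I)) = 1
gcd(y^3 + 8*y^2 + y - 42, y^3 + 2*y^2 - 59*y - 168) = y^2 + 10*y + 21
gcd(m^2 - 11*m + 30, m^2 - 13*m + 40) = m - 5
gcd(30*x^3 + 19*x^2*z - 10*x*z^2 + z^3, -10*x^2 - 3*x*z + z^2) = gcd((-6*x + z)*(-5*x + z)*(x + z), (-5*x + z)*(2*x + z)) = 5*x - z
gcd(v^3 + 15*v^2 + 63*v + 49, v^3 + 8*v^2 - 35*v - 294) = v^2 + 14*v + 49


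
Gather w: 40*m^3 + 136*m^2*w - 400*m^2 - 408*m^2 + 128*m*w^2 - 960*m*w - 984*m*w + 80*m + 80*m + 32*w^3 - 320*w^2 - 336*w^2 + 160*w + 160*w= 40*m^3 - 808*m^2 + 160*m + 32*w^3 + w^2*(128*m - 656) + w*(136*m^2 - 1944*m + 320)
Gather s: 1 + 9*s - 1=9*s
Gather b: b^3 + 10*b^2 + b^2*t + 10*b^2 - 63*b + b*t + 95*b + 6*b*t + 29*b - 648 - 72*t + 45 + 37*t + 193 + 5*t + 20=b^3 + b^2*(t + 20) + b*(7*t + 61) - 30*t - 390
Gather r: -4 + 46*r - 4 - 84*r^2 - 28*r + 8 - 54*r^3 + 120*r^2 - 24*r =-54*r^3 + 36*r^2 - 6*r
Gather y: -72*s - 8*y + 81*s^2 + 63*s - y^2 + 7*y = 81*s^2 - 9*s - y^2 - y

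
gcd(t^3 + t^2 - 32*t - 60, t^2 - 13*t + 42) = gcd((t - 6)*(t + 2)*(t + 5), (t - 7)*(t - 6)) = t - 6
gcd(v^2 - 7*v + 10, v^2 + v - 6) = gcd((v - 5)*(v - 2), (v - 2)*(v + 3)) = v - 2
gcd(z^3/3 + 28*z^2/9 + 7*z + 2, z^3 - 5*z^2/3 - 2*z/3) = z + 1/3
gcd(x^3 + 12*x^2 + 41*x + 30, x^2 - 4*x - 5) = x + 1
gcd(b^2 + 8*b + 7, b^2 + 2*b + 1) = b + 1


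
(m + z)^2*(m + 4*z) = m^3 + 6*m^2*z + 9*m*z^2 + 4*z^3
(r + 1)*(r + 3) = r^2 + 4*r + 3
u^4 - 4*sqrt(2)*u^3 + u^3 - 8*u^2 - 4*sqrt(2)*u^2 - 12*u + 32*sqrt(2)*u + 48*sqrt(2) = (u - 3)*(u + 2)^2*(u - 4*sqrt(2))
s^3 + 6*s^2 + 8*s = s*(s + 2)*(s + 4)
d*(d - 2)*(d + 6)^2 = d^4 + 10*d^3 + 12*d^2 - 72*d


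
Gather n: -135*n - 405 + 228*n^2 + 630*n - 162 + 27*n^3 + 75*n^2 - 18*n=27*n^3 + 303*n^2 + 477*n - 567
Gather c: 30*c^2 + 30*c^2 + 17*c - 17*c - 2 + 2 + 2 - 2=60*c^2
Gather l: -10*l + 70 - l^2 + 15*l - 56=-l^2 + 5*l + 14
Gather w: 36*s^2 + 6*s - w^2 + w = 36*s^2 + 6*s - w^2 + w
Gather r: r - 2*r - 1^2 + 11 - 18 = -r - 8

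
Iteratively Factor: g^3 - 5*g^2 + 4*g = (g)*(g^2 - 5*g + 4) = g*(g - 1)*(g - 4)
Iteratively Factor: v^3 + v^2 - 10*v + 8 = (v - 2)*(v^2 + 3*v - 4) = (v - 2)*(v + 4)*(v - 1)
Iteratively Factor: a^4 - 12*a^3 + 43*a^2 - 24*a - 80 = (a - 5)*(a^3 - 7*a^2 + 8*a + 16) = (a - 5)*(a - 4)*(a^2 - 3*a - 4) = (a - 5)*(a - 4)*(a + 1)*(a - 4)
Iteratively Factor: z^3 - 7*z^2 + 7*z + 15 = (z + 1)*(z^2 - 8*z + 15) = (z - 5)*(z + 1)*(z - 3)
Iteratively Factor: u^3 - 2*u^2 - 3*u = (u - 3)*(u^2 + u) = (u - 3)*(u + 1)*(u)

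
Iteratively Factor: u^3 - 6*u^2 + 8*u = (u - 2)*(u^2 - 4*u) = u*(u - 2)*(u - 4)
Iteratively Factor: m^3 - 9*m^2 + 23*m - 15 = (m - 3)*(m^2 - 6*m + 5) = (m - 5)*(m - 3)*(m - 1)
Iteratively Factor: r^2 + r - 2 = (r - 1)*(r + 2)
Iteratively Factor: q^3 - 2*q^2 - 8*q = (q)*(q^2 - 2*q - 8) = q*(q + 2)*(q - 4)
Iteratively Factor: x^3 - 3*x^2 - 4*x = (x + 1)*(x^2 - 4*x) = (x - 4)*(x + 1)*(x)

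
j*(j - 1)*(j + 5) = j^3 + 4*j^2 - 5*j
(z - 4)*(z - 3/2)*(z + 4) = z^3 - 3*z^2/2 - 16*z + 24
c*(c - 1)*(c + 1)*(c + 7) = c^4 + 7*c^3 - c^2 - 7*c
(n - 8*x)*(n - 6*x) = n^2 - 14*n*x + 48*x^2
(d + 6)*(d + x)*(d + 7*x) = d^3 + 8*d^2*x + 6*d^2 + 7*d*x^2 + 48*d*x + 42*x^2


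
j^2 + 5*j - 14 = (j - 2)*(j + 7)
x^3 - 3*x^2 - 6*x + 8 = (x - 4)*(x - 1)*(x + 2)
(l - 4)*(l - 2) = l^2 - 6*l + 8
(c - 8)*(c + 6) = c^2 - 2*c - 48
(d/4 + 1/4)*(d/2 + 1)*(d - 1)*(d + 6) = d^4/8 + d^3 + 11*d^2/8 - d - 3/2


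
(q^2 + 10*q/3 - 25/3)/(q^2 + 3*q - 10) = (q - 5/3)/(q - 2)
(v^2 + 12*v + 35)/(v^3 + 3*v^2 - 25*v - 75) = (v + 7)/(v^2 - 2*v - 15)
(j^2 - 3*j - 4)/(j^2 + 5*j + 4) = (j - 4)/(j + 4)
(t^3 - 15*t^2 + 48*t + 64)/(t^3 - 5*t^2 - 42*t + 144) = (t^2 - 7*t - 8)/(t^2 + 3*t - 18)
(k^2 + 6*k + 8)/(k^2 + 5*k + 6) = (k + 4)/(k + 3)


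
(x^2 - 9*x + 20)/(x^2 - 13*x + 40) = (x - 4)/(x - 8)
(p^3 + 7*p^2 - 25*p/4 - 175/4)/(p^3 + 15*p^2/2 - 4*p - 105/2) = (p + 5/2)/(p + 3)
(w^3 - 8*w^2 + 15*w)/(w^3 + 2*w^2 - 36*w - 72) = w*(w^2 - 8*w + 15)/(w^3 + 2*w^2 - 36*w - 72)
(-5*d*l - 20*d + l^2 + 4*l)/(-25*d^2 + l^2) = (l + 4)/(5*d + l)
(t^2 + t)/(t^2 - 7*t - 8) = t/(t - 8)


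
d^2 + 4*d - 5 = (d - 1)*(d + 5)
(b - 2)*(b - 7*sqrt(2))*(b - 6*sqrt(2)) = b^3 - 13*sqrt(2)*b^2 - 2*b^2 + 26*sqrt(2)*b + 84*b - 168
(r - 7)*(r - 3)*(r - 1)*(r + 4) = r^4 - 7*r^3 - 13*r^2 + 103*r - 84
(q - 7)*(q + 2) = q^2 - 5*q - 14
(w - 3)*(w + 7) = w^2 + 4*w - 21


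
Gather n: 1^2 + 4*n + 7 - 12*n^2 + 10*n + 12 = -12*n^2 + 14*n + 20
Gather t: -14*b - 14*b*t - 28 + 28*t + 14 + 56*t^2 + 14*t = -14*b + 56*t^2 + t*(42 - 14*b) - 14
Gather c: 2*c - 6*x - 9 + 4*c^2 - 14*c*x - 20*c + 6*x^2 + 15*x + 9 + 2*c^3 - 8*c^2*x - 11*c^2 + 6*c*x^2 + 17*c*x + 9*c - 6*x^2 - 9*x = 2*c^3 + c^2*(-8*x - 7) + c*(6*x^2 + 3*x - 9)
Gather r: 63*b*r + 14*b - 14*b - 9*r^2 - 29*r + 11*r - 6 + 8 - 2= -9*r^2 + r*(63*b - 18)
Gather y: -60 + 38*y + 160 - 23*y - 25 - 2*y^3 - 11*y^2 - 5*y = -2*y^3 - 11*y^2 + 10*y + 75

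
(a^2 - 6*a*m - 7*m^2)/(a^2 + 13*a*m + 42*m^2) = (a^2 - 6*a*m - 7*m^2)/(a^2 + 13*a*m + 42*m^2)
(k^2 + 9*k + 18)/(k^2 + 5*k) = (k^2 + 9*k + 18)/(k*(k + 5))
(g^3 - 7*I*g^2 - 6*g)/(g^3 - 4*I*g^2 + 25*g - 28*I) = g*(g - 6*I)/(g^2 - 3*I*g + 28)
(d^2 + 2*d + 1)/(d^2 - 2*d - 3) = (d + 1)/(d - 3)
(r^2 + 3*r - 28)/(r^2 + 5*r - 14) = (r - 4)/(r - 2)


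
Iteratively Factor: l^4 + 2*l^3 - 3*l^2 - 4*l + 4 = (l + 2)*(l^3 - 3*l + 2) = (l - 1)*(l + 2)*(l^2 + l - 2) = (l - 1)*(l + 2)^2*(l - 1)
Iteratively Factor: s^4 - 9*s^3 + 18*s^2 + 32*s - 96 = (s - 3)*(s^3 - 6*s^2 + 32) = (s - 4)*(s - 3)*(s^2 - 2*s - 8) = (s - 4)^2*(s - 3)*(s + 2)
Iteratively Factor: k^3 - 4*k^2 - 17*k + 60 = (k + 4)*(k^2 - 8*k + 15) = (k - 5)*(k + 4)*(k - 3)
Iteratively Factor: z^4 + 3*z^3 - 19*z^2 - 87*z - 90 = (z + 3)*(z^3 - 19*z - 30) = (z + 2)*(z + 3)*(z^2 - 2*z - 15) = (z - 5)*(z + 2)*(z + 3)*(z + 3)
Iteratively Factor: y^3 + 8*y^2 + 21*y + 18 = (y + 3)*(y^2 + 5*y + 6) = (y + 2)*(y + 3)*(y + 3)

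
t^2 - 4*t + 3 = (t - 3)*(t - 1)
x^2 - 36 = (x - 6)*(x + 6)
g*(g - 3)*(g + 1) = g^3 - 2*g^2 - 3*g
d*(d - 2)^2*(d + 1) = d^4 - 3*d^3 + 4*d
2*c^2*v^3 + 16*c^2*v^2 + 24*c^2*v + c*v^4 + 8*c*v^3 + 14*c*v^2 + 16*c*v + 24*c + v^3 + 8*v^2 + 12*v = (2*c + v)*(v + 2)*(v + 6)*(c*v + 1)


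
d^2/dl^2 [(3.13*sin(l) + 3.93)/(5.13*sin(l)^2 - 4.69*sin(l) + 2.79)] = (-82.3718970000001*sin(l)^5 - 489.008529*sin(l)^4 + 717.200163*sin(l)^3 + 718.14711*sin(l)^2 - 911.908908*sin(l) + 142.30425)/(135.005697*sin(l)^6 - 370.278783*sin(l)^5 + 558.792432*sin(l)^4 - 505.921087*sin(l)^3 + 303.904656*sin(l)^2 - 109.522287*sin(l) + 21.717639)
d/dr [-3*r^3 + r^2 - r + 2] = -9*r^2 + 2*r - 1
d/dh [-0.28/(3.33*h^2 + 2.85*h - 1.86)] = (1.8648*h + 0.798)/(3.33*h^2 + 2.85*h - 1.86)^2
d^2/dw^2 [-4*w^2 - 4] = -8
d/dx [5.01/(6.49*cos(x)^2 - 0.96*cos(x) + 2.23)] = (65.0298*cos(x) - 4.8096)*sin(x)/(6.49*cos(x)^2 - 0.96*cos(x) + 2.23)^2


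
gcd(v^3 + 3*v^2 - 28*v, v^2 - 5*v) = v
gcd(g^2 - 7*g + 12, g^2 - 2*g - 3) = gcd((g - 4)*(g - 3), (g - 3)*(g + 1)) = g - 3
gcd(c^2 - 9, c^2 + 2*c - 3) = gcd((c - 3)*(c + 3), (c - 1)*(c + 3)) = c + 3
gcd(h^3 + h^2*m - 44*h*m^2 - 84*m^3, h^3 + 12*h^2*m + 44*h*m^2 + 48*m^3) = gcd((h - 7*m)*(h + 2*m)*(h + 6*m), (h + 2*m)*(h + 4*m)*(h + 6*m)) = h^2 + 8*h*m + 12*m^2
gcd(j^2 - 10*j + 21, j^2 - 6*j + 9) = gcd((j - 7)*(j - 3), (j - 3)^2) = j - 3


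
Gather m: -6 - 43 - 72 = -121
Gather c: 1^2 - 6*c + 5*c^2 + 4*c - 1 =5*c^2 - 2*c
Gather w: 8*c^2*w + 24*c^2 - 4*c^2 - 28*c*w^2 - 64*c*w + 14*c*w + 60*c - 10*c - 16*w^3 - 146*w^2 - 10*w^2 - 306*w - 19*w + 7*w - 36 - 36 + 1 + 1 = 20*c^2 + 50*c - 16*w^3 + w^2*(-28*c - 156) + w*(8*c^2 - 50*c - 318) - 70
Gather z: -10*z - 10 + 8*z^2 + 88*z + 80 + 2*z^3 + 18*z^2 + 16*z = 2*z^3 + 26*z^2 + 94*z + 70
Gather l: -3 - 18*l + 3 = -18*l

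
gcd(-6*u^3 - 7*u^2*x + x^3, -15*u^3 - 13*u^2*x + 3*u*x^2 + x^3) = -3*u^2 - 2*u*x + x^2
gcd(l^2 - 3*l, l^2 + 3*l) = l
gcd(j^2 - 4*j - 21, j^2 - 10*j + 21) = j - 7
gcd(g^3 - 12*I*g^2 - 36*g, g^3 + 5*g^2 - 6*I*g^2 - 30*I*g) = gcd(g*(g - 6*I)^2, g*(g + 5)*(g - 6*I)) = g^2 - 6*I*g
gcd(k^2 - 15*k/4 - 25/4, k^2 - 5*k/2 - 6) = 1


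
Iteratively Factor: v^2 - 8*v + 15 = (v - 5)*(v - 3)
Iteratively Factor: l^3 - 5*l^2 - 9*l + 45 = (l - 3)*(l^2 - 2*l - 15) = (l - 5)*(l - 3)*(l + 3)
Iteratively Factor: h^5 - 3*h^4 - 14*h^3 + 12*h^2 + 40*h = (h + 2)*(h^4 - 5*h^3 - 4*h^2 + 20*h) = (h + 2)^2*(h^3 - 7*h^2 + 10*h) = (h - 2)*(h + 2)^2*(h^2 - 5*h) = h*(h - 2)*(h + 2)^2*(h - 5)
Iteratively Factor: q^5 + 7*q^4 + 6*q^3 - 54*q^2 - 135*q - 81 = (q + 3)*(q^4 + 4*q^3 - 6*q^2 - 36*q - 27) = (q - 3)*(q + 3)*(q^3 + 7*q^2 + 15*q + 9) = (q - 3)*(q + 3)^2*(q^2 + 4*q + 3) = (q - 3)*(q + 3)^3*(q + 1)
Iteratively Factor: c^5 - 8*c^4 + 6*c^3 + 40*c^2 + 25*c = (c)*(c^4 - 8*c^3 + 6*c^2 + 40*c + 25) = c*(c - 5)*(c^3 - 3*c^2 - 9*c - 5) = c*(c - 5)*(c + 1)*(c^2 - 4*c - 5) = c*(c - 5)^2*(c + 1)*(c + 1)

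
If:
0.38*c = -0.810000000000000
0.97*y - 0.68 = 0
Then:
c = -2.13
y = 0.70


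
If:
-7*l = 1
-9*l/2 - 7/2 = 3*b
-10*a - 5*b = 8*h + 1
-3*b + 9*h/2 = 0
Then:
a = 557/630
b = -20/21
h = -40/63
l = -1/7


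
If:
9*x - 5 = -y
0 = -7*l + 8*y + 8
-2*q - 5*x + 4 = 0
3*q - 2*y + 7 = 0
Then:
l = 480/49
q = 19/7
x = -2/7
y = 53/7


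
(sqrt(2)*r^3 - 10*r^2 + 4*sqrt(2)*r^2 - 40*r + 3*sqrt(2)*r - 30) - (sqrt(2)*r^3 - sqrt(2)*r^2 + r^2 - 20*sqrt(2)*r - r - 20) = -11*r^2 + 5*sqrt(2)*r^2 - 39*r + 23*sqrt(2)*r - 10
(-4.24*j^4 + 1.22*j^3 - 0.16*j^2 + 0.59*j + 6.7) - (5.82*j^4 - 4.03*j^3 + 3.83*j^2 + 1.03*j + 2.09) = -10.06*j^4 + 5.25*j^3 - 3.99*j^2 - 0.44*j + 4.61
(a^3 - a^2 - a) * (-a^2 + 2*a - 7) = -a^5 + 3*a^4 - 8*a^3 + 5*a^2 + 7*a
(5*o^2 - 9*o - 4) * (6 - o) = -5*o^3 + 39*o^2 - 50*o - 24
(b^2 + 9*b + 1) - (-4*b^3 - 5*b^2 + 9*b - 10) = 4*b^3 + 6*b^2 + 11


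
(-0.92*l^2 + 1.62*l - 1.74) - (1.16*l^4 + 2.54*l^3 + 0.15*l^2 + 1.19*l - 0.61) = -1.16*l^4 - 2.54*l^3 - 1.07*l^2 + 0.43*l - 1.13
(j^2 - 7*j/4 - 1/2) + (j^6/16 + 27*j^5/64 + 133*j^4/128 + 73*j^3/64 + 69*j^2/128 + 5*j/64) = j^6/16 + 27*j^5/64 + 133*j^4/128 + 73*j^3/64 + 197*j^2/128 - 107*j/64 - 1/2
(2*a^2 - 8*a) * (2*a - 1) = 4*a^3 - 18*a^2 + 8*a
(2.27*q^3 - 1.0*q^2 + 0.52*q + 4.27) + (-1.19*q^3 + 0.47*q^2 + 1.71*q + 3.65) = 1.08*q^3 - 0.53*q^2 + 2.23*q + 7.92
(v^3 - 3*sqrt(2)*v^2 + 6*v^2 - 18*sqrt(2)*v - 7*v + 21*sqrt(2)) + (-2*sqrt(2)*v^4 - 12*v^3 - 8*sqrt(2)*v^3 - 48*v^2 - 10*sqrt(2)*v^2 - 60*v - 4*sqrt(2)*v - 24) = -2*sqrt(2)*v^4 - 8*sqrt(2)*v^3 - 11*v^3 - 42*v^2 - 13*sqrt(2)*v^2 - 67*v - 22*sqrt(2)*v - 24 + 21*sqrt(2)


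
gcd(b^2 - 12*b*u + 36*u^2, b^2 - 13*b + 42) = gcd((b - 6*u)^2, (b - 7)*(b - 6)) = 1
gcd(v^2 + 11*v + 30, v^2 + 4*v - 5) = v + 5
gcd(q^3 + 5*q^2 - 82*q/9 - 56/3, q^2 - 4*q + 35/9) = q - 7/3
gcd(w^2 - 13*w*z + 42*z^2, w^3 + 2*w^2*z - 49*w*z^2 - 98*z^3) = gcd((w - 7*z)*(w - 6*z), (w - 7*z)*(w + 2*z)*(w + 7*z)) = -w + 7*z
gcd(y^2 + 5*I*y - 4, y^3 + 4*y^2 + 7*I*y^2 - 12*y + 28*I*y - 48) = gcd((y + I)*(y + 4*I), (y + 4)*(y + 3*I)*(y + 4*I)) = y + 4*I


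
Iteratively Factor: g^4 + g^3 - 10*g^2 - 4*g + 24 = (g - 2)*(g^3 + 3*g^2 - 4*g - 12) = (g - 2)*(g + 3)*(g^2 - 4) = (g - 2)^2*(g + 3)*(g + 2)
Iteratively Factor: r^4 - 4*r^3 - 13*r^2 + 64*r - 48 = (r - 3)*(r^3 - r^2 - 16*r + 16) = (r - 4)*(r - 3)*(r^2 + 3*r - 4) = (r - 4)*(r - 3)*(r - 1)*(r + 4)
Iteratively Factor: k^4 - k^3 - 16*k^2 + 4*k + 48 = (k - 2)*(k^3 + k^2 - 14*k - 24) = (k - 2)*(k + 3)*(k^2 - 2*k - 8) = (k - 2)*(k + 2)*(k + 3)*(k - 4)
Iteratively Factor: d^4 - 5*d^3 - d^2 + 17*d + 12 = (d - 3)*(d^3 - 2*d^2 - 7*d - 4) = (d - 4)*(d - 3)*(d^2 + 2*d + 1) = (d - 4)*(d - 3)*(d + 1)*(d + 1)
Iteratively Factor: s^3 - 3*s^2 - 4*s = (s + 1)*(s^2 - 4*s) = (s - 4)*(s + 1)*(s)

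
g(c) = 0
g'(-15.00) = 0.00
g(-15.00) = 0.00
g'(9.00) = 0.00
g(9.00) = 0.00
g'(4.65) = 0.00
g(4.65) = 0.00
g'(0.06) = 0.00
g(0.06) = 0.00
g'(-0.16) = 0.00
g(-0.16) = 0.00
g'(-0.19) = 0.00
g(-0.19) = 0.00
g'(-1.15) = 0.00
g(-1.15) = 0.00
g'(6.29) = 0.00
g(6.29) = 0.00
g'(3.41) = 0.00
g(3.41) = 0.00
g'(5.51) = 0.00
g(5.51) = 0.00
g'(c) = 0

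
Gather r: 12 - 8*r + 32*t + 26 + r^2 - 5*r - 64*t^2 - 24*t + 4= r^2 - 13*r - 64*t^2 + 8*t + 42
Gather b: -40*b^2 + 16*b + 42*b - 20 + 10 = -40*b^2 + 58*b - 10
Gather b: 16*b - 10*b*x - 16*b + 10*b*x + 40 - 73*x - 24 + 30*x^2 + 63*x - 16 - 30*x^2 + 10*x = 0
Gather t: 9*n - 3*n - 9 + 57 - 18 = 6*n + 30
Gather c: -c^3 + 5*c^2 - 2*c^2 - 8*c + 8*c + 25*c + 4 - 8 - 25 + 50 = -c^3 + 3*c^2 + 25*c + 21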